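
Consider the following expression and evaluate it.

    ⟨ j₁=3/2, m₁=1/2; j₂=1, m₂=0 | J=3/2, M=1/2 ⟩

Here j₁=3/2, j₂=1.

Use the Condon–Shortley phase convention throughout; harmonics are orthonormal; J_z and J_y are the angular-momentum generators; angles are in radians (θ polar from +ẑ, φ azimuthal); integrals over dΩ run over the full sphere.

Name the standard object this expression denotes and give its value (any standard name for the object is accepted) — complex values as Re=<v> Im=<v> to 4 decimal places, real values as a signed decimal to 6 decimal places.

Clebsch–Gordan coefficient, +√(1/15) ≈ +0.258199

This is a Clebsch–Gordan (vector-coupling) coefficient.
triangle: 1!×2!×1!/5! = 2/120
(j±m)!: 2!×1!×1!×1!×2!×1! = 4
prefactor² = (2J+1)×Δ×N² = 4/15
  k=0: +1/(0!×1!×1!×1!×1!×0!) = 1
  k=1: −1/(1!×0!×0!×0!×2!×1!) = -1/2
Σ = 1/2  ⇒  CG² = 4/15×(1/2)² = 1/15
CG = +√(1/15) = +0.258199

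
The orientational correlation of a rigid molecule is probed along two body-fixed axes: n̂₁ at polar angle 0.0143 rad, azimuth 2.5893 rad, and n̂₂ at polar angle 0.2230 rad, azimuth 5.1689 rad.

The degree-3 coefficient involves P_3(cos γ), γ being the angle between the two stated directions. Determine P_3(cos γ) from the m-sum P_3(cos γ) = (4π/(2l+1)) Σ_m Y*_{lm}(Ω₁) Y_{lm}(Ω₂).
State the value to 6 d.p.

0.840411

Term-by-term m-sum for l=3 (normalisation 4π/7 = 1.795196):
  term(m=-3) = (0.000000, -0.000000)   from Y*(Ω₁)=(0.000000, 0.000001), Y(Ω₂)=(-0.004422, -0.000902)
  term(m=-2) = (0.000004, 0.000009)   from Y*(Ω₁)=(0.000094, -0.000187), Y(Ω₂)=(-0.029802, 0.038577)
  term(m=-1) = (-0.004198, -0.002643)   from Y*(Ω₁)=(-0.015733, 0.009696), Y(Ω₂)=(0.118322, 0.240928)
  term(m=+0) = (0.476531, 0.000000)   from Y*(Ω₁)=(0.745895, -0.000000), Y(Ω₂)=(0.638871, 0.000000)
  term(m=+1) = (-0.004198, 0.002643)   from Y*(Ω₁)=(0.015733, 0.009696), Y(Ω₂)=(-0.118322, 0.240928)
  term(m=+2) = (0.000004, -0.000009)   from Y*(Ω₁)=(0.000094, 0.000187), Y(Ω₂)=(-0.029802, -0.038577)
  term(m=+3) = (0.000000, 0.000000)   from Y*(Ω₁)=(-0.000000, 0.000001), Y(Ω₂)=(0.004422, -0.000902)
Total Σ_m = (0.468144, -0.000000). Multiply by 1.795196: (0.840411, -0.000000). P_3(cos γ) = 0.840411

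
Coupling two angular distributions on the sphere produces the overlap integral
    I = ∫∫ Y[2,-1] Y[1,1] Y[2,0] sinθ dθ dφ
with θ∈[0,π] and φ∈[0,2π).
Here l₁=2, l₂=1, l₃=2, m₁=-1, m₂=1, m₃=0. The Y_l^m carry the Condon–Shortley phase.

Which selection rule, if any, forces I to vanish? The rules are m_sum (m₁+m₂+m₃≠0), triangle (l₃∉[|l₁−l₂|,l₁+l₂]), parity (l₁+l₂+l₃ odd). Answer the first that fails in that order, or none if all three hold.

m₁+m₂+m₃ = -1 + 1 + 0 = 0  ✓
triangle: |2−1|=1 ≤ l₃=2 ≤ 2+1=3  ✓
parity: l₁+l₂+l₃ = 5 is odd  ✗

parity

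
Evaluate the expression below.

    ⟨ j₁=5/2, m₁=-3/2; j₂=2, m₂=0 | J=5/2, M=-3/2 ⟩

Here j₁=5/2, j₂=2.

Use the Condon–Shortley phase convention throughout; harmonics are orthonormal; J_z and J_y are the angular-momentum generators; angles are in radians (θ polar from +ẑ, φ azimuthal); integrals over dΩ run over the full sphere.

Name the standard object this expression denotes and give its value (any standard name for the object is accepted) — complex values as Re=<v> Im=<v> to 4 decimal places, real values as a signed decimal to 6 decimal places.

Clebsch–Gordan coefficient, −√(1/70) ≈ -0.119523

This is a Clebsch–Gordan (vector-coupling) coefficient.
√[6·2!3!2!/8! · 1!4!2!2!1!4!] = √(288/35)
  +(−1)^1/∏(1,1,3,1,0,1)! = -1/6  (running -1/6)
  +(−1)^2/∏(2,0,2,0,1,2)! = 1/8  (running -1/24)
⟨..|..⟩ = √(288/35)·(-1/24) = -0.119523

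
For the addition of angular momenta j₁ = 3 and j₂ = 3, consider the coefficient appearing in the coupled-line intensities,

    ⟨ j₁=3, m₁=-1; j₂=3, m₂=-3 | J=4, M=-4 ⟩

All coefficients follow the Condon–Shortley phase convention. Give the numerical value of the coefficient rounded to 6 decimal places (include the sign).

+√(3/11) = +0.522233

j₁+j₂−J=2  J+j₁−j₂=4  J−j₁+j₂=4  j₁+j₂+J+1=11
(j₁±m₁, j₂±m₂, J±M) = (2,4,0,6,0,8)
P² = 3981312/11
sum k=0..0:
  [0] +1/1152 = 1/1152
S = 1/1152
C² = P²·S² = 3/11 ; C = +0.522233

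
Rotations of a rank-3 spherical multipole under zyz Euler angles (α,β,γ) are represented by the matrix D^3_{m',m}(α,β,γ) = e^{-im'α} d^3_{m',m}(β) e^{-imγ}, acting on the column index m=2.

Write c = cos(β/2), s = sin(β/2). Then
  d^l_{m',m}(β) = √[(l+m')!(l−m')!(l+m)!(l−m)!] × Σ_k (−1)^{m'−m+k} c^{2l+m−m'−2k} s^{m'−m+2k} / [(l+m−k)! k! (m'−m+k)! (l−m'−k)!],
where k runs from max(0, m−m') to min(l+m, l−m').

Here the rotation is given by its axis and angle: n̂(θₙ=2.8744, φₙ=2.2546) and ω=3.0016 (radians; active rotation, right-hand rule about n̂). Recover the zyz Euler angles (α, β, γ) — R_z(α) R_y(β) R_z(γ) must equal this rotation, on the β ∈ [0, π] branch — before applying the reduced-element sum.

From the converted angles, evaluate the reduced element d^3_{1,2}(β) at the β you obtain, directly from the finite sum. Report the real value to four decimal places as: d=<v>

Axis–angle → zyz. n̂ = (sinθₙcosφₙ, sinθₙsinφₙ, cosθₙ) = (-0.166797, +0.204665, -0.964516), ω = 3.0016.
R = I cosω + sinω [n̂]ₓ + (1−cosω) n̂n̂ᵀ gives
  R = [-0.934847, +0.066643, +0.348740; -0.202526, -0.906851, -0.369601; +0.291624, -0.416149, +0.861264]
β = atan2(√(R₁₃²+R₂₃²), R₃₃) = 0.533045; α = atan2(R₂₃, R₁₃) mod 2π = 5.468755; γ = atan2(R₃₂, −R₃₁) mod 2π = 4.101148
d^3_{1,2}(β=0.5330) via the finite sum:
With c≡cos(β/2)=0.964693 and s≡sin(β/2)=0.263378, N=[24·2·120·1]^{1/2}=75.894664
The bounds max(0,m−m')=1 and min(l+m,l−m')=2 give 2 terms
  k=1: (−1)^0·75.8947/(24)·0.9647^5·0.2634^1 = +0.695865
  k=2: (−1)^1·75.8947/(12)·0.9647^3·0.2634^3 = -0.103738
d^3_{1,2}(0.5330) = +0.695865 -0.103738 = +0.592127

d=0.5921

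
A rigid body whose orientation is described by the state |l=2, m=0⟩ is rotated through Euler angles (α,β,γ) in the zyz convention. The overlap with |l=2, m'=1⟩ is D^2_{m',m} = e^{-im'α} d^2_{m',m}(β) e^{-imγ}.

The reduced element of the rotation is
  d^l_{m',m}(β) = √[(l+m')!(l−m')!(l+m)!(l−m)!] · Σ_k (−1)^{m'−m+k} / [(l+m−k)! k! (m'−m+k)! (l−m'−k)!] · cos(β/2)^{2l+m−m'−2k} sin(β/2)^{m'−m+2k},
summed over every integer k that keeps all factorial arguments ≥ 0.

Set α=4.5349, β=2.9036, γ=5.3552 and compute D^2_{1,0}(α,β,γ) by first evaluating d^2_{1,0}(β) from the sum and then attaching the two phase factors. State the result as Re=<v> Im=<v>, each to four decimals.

First d^2_{1,0}(β=2.9036), then the phase factors e^{-i(1)α} and e^{-i(0)γ}:
Half-angle: c=0.118716, s=0.992928. N=√(6·1·2·2)=4.898979
Admissible k: 0..1 (factorial args all ≥0)
  k=0: (−1)^1·4.8990/(2)·0.1187^3·0.9929^1 = -0.004069
  k=1: (−1)^2·4.8990/(2)·0.1187^1·0.9929^3 = +0.284667
d^2_{1,0}(2.9036) = -0.004069 +0.284667 = +0.280598
Attach z-rotation phases: D = e^{-i(1)(4.5349)}·(+0.280598)·e^{-i(0)(5.3552)} = -0.049542+0.276190i

Re=-0.0495 Im=0.2762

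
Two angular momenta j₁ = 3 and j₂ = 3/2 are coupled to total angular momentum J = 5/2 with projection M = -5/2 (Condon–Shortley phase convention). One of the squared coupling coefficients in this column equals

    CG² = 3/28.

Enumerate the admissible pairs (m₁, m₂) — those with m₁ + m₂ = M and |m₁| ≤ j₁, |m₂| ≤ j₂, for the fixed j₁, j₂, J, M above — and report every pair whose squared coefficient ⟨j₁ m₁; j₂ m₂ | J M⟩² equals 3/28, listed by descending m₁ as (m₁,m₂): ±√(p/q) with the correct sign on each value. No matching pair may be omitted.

(-1,-3/2): +√(3/28)

Admissible pairs with m₁+m₂ = M = -5/2: (-3,1/2), (-2,-1/2), (-1,-3/2)
  (m₁,m₂)=(-1,-3/2): CG² = 3/28, CG = +√(3/28)   ← matches the target
  (m₁,m₂)=(-2,-1/2): CG² = 5/14, CG = −√(5/14)
  (m₁,m₂)=(-3,1/2): CG² = 15/28, CG = +√(15/28)
Pairs with CG² = 3/28: (-1,-3/2): +√(3/28)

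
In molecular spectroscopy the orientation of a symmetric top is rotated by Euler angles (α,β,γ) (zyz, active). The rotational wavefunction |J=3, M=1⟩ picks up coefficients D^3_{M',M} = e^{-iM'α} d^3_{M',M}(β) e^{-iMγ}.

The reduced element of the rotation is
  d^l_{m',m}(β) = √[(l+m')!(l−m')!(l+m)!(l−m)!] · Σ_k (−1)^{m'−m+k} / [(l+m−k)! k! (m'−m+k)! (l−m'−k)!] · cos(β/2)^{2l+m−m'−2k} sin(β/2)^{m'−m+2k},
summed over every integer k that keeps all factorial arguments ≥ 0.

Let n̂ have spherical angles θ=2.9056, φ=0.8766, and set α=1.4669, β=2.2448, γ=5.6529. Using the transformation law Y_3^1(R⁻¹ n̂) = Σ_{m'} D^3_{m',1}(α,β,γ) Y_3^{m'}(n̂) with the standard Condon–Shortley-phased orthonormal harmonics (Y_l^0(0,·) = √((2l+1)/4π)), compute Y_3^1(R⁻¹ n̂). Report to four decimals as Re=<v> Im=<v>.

Need the full column D^3_{m',1} for m'=−3..3 at α=1.4669, β=2.2448, γ=5.6529.
cos(β/2)=0.433521, sin(β/2)=0.901143
d^3_{-3,1}: single k=4 term ⇒ +0.480000;  D = +0.150352-0.455845i
d^3_{-2,1}: k∈[3..4] ⇒ +0.377087 -0.814666 = -0.437579;  D = +0.399103+0.179423i
d^3_{-1,1}: k∈[2..4] ⇒ +0.172099 -0.991485 +0.535505 = -0.283880;  D = +0.142625-0.245450i
d^3_{0,1}: k∈[1..3] ⇒ +0.047801 -0.619618 +0.892422 = +0.320605;  D = +0.259004+0.188957i
d^3_{1,1}: k∈[0..2] ⇒ +0.006638 -0.229466 +0.743613 = +0.520786;  D = +0.348916-0.386621i
d^3_{2,1}: k∈[0..1] ⇒ -0.043636 +0.377087 = +0.333452;  D = -0.223043-0.247874i
d^3_{3,1}: single k=0 term ⇒ +0.111090;  D = -0.089841+0.065342i
Y_3^{m'}(θ=2.9056,φ=0.8766) and Σ D·Y over m':
  (+0.1504-0.4558i)·(-0.0046-0.0026i)  (+0.3991+0.1794i)·(+0.0099+0.0534i)  (+0.1426-0.2455i)·(+0.1802-0.2164i)  (+0.2590+0.1890i)·(-0.6265+0.0000i)  (+0.3489-0.3866i)·(-0.1802-0.2164i)  (-0.2230-0.2479i)·(+0.0099-0.0534i)  (-0.0898+0.0653i)·(+0.0046-0.0026i)
Y_3^1(R⁻¹ n̂) = -0.359452-0.164504i

Re=-0.3595 Im=-0.1645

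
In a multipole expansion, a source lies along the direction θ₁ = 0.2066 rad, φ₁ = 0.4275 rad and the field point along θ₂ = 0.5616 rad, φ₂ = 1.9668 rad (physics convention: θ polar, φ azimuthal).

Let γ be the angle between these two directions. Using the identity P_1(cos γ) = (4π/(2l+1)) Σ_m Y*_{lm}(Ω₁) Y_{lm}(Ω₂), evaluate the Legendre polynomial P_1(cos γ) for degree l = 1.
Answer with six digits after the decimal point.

Summing Y*_{l m}(θ₁,φ₁)·Y_{l m}(θ₂,φ₂) over m ∈ [−1, 1]; prefactor 4π/(2·1+1) = 4.188790:
  [-1]  conj(Y_{1,-1})(Ω₁) = (0.064494, 0.029383) ; Y_{1,-1}(Ω₂) = (-0.070971, -0.169751) ; Δ = (0.000411, -0.013033)
  [+0]  conj(Y_{1,0})(Ω₁) = (0.478212, -0.000000) ; Y_{1,0}(Ω₂) = (0.413555, 0.000000) ; Δ = (0.197767, 0.000000)
  [+1]  conj(Y_{1,1})(Ω₁) = (-0.064494, 0.029383) ; Y_{1,1}(Ω₂) = (0.070971, -0.169751) ; Δ = (0.000411, 0.013033)
Total Σ_m = (0.198588, 0.000000). Multiply by 4.188790: (0.831845, 0.000000). P_1(cos γ) = 0.831845

0.831845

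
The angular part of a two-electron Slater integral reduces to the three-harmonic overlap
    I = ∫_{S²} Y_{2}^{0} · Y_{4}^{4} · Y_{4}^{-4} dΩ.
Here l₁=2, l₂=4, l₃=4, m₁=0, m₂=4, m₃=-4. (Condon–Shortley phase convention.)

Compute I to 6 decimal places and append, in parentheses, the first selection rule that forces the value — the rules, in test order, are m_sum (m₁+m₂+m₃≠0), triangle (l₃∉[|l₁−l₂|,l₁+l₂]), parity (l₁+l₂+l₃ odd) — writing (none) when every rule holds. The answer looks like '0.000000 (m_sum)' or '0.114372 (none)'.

m-sum 0 ✓  L=10 even ✓  2≤4≤6 ✓
Π(2lᵢ+1) = 5×9×9 = 405
triangle coeff Δ(2,4,4) = 1/13860
Σ_t [0,2]: t=0:+1/192 t=1:−1/36 t=2:+1/192 = -5/288
(3j)²=20/693 [(2 4 4; 0 0 0)], sign=-1
Σ_t [2,2]: t=2:+1/2880 = 1/2880
(3j)²=28/495 [(2 4 4; 0 4 -4)], sign=+1
⇒ 4πI² = 80/121
I = (-1)√(80/121/(4π)) = -0.22937568
No selection rule forces the value: the integral is nonzero (none).

-0.229376 (none)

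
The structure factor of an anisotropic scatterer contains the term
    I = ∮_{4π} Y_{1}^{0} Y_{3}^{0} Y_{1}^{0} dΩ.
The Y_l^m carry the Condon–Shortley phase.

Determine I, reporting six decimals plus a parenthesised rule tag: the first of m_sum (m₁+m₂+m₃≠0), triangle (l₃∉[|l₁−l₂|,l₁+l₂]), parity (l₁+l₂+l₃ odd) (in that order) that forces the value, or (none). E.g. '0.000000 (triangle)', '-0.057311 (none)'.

0.000000 (triangle)

|1−3|≤1≤1+3 violated ⇒ I = 0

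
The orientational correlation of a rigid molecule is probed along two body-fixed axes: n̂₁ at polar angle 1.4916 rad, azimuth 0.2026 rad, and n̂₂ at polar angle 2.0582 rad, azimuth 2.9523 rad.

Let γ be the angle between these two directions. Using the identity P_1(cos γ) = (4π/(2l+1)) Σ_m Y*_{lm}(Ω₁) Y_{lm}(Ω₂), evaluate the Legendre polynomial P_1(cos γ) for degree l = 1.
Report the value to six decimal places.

Expand P_1 via completeness: Σ_{m} conj(Y_{1,m}) at Ω₁ times Y_{1,m} at Ω₂ —
  term(m=-1) = (-0.097165, -0.040155)   from Y*(Ω₁)=(0.337367, 0.069301), Y(Ω₂)=(-0.299809, -0.057439)
  term(m=+0) = (-0.008845, 0.000000)   from Y*(Ω₁)=(0.038655, -0.000000), Y(Ω₂)=(-0.228829, 0.000000)
  term(m=+1) = (-0.097165, 0.040155)   from Y*(Ω₁)=(-0.337367, 0.069301), Y(Ω₂)=(0.299809, -0.057439)
Σ over m = (-0.203176, 0.000000); ×(4π/3) → (-0.851060, 0.000000). Real part: -0.851060

-0.851060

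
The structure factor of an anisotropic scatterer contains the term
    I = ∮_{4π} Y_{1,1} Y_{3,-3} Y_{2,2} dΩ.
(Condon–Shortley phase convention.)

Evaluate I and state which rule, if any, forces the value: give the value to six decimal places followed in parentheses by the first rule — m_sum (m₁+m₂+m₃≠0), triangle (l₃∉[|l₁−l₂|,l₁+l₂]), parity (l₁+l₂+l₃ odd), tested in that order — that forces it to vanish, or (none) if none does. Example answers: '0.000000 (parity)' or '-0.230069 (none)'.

-0.319865 (none)

Checks pass: Σm=0; 6 even; l₃=2∈[2,4].
(2·1+1)(2·3+1)(2·2+1) = 105
Δ: 2! 0! 4! / 7! → 1/105
sum: t=1:−1/4 = -1/4
3j²(1 3 2; 0 0 0) = Δ·Π!·Σ² = 3/35  (sign -1)
sum: t=0:+1/48 = 1/48
3j²(1 3 2; 1 -3 2) = Δ·Π!·Σ² = 1/7  (sign +1)
combine: 4πI² = 105·3/35·1/7 = 9/7
take √, sign -1: I = -0.31986543
No selection rule forces the value: the integral is nonzero (none).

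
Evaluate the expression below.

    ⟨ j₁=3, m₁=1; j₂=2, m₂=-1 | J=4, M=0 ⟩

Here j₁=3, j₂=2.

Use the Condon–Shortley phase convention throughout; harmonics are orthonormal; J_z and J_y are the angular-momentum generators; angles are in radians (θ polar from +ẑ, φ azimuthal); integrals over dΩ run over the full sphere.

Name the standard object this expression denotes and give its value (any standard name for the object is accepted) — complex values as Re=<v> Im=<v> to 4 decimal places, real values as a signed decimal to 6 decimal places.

This is a Clebsch–Gordan (vector-coupling) coefficient.
√[9·1!5!3!/10! · 4!2!1!3!4!4!] = √(10368/35)
  +(−1)^0/∏(0,1,2,1,3,2)! = 1/24  (running 1/24)
  +(−1)^1/∏(1,0,1,0,4,3)! = -1/144  (running 5/144)
⟨..|..⟩ = √(10368/35)·(5/144) = +0.597614

Clebsch–Gordan coefficient, +√(5/14) ≈ +0.597614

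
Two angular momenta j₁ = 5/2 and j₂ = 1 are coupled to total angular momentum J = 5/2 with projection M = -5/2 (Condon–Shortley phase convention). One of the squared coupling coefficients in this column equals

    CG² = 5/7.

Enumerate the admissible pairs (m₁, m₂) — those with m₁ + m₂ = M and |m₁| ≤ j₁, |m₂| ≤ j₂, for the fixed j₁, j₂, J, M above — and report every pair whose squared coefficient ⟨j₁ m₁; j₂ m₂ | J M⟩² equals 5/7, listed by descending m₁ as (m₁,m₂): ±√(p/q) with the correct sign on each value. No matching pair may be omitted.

Admissible pairs with m₁+m₂ = M = -5/2: (-5/2,0), (-3/2,-1)
  (m₁,m₂)=(-3/2,-1): CG² = 2/7, CG = +√(2/7)
  (m₁,m₂)=(-5/2,0): CG² = 5/7, CG = −√(5/7)   ← matches the target
Pairs with CG² = 5/7: (-5/2,0): −√(5/7)

(-5/2,0): −√(5/7)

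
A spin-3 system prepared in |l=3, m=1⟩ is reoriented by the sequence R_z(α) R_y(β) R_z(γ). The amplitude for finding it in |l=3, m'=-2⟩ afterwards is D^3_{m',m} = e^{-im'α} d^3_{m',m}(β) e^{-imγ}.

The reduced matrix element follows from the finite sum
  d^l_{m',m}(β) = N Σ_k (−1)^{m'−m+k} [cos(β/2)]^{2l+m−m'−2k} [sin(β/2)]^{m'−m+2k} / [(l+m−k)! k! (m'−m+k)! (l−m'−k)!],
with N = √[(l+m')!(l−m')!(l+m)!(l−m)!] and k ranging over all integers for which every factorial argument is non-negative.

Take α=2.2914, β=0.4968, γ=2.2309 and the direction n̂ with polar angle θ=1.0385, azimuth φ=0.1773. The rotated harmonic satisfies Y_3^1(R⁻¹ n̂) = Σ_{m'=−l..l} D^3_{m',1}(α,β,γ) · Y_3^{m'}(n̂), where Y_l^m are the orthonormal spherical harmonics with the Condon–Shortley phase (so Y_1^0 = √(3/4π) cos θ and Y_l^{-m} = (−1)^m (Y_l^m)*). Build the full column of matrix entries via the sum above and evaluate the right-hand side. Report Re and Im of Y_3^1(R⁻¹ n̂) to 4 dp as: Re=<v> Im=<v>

Re=-0.0456 Im=0.2237

Need the full column D^3_{m',1} for m'=−3..3 at α=2.2914, β=0.4968, γ=2.2309.
cos(β/2)=0.969307, sin(β/2)=0.245853
d^3_{-3,1}: single k=4 term ⇒ +0.013295;  D = -0.000918-0.013263i
d^3_{-2,1}: k∈[3..4] ⇒ +0.085594 -0.002753 = +0.082841;  D = -0.058325+0.058828i
d^3_{-1,1}: k∈[2..4] ⇒ +0.320147 -0.027461 +0.000221 = +0.292906;  D = +0.292371+0.017710i
d^3_{0,1}: k∈[1..3] ⇒ +0.728742 -0.140645 +0.003016 = +0.591113;  D = -0.362470-0.466937i
d^3_{1,1}: k∈[0..2] ⇒ +0.829408 -0.426862 +0.020596 = +0.423141;  D = -0.079951+0.415520i
d^3_{2,1}: k∈[0..1] ⇒ -0.665247 +0.085594 = -0.579653;  D = -0.499978+0.293291i
d^3_{3,1}: single k=0 term ⇒ +0.206654;  D = -0.196184-0.064943i
Y_3^{m'}(θ=1.0385,φ=0.1773) and Σ D·Y over m':
  (-0.0009-0.0133i)·(+0.2300-0.1354i)  (-0.0583+0.0588i)·(+0.3611-0.1337i)  (+0.2924+0.0177i)·(+0.0789-0.0141i)  (-0.3625-0.4669i)·(-0.3243+0.0000i)  (-0.0800+0.4155i)·(-0.0789-0.0141i)  (-0.5000+0.2933i)·(+0.3611+0.1337i)  (-0.1962-0.0649i)·(-0.2300-0.1354i)
Y_3^1(R⁻¹ n̂) = -0.045595+0.223697i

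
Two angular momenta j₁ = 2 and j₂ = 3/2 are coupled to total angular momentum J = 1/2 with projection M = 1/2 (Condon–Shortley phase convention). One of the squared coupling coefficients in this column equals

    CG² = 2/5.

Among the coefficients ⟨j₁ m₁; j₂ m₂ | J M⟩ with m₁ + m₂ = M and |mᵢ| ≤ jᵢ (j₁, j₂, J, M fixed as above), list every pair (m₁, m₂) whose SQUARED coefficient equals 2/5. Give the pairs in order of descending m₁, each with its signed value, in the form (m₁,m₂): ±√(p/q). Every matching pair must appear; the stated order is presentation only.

(2,-3/2): +√(2/5)

Admissible pairs with m₁+m₂ = M = 1/2: (-1,3/2), (0,1/2), (1,-1/2), (2,-3/2)
  (m₁,m₂)=(2,-3/2): CG² = 2/5, CG = +√(2/5)   ← matches the target
  (m₁,m₂)=(1,-1/2): CG² = 3/10, CG = −√(3/10)
  (m₁,m₂)=(0,1/2): CG² = 1/5, CG = +√(1/5)
  (m₁,m₂)=(-1,3/2): CG² = 1/10, CG = −√(1/10)
Pairs with CG² = 2/5: (2,-3/2): +√(2/5)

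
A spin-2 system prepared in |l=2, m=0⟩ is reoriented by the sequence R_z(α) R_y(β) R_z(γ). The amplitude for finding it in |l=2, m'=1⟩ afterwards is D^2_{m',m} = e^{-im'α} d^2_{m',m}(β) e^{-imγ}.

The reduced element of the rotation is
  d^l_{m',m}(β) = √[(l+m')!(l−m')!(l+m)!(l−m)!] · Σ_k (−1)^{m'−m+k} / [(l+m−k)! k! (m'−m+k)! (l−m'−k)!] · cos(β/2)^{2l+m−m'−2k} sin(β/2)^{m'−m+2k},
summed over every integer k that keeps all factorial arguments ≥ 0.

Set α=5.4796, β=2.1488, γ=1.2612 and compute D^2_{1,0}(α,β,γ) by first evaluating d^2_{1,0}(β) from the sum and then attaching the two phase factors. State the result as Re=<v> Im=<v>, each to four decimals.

Re=0.3890 Im=0.4034

D^2_{1,0}(5.4796,2.1488,1.2612) = e^{-i·1·5.4796}·d^2_{1,0}(2.1488)·e^{-i·0·1.2612}. Compute d first:
Half-angle: c=0.476260, s=0.879305. N=√(6·1·2·2)=4.898979
The bounds max(0,m−m')=0 and min(l+m,l−m')=1 give 2 terms
  k=0: (−1)^1·4.8990/(2)·0.4763^3·0.8793^1 = -0.232674
  k=1: (−1)^2·4.8990/(2)·0.4763^1·0.8793^3 = +0.793118
d^2_{1,0}(2.1488) = -0.232674 +0.793118 = +0.560444
Phases: e^{-i·(1)·5.4796}=+0.694130+0.719849i, e^{-i·(0)·1.2612}=+1.000000+0.000000i ⇒ D=+0.389021+0.403435i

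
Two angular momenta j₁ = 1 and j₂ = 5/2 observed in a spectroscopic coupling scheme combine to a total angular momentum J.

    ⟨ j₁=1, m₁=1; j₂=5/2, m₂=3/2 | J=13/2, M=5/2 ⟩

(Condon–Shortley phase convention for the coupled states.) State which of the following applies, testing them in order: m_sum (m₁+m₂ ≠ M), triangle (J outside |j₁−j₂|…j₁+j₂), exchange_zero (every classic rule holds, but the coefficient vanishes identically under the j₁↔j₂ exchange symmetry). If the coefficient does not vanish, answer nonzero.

triangle

m-sum: m₁+m₂ = 1+3/2 = 5/2, M = 5/2  ✓
triangle: need |j₁−j₂| ≤ J ≤ j₁+j₂, i.e. J ∈ [3/2, 7/2]; J = 13/2 is outside ✗ ⇒ coefficient is 0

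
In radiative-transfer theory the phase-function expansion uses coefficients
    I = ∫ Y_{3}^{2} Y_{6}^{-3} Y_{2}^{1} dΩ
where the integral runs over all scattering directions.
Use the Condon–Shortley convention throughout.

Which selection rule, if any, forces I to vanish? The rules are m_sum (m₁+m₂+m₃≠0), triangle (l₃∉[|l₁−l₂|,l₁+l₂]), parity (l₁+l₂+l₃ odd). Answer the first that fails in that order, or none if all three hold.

azimuthal sum: 2 − 3 + 1 = 0  ✓
l₃ must lie in [3,9]; have l₃=2  ✗
L = 3 + 6 + 2 = 11 (odd)

triangle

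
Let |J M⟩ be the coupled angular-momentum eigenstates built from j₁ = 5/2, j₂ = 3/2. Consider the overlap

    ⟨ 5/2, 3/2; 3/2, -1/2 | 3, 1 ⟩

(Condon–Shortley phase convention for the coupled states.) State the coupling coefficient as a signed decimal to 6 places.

triangle: 1!×4!×2!/8! = 48/40320
(j±m)!: 4!×1!×1!×2!×4!×2! = 2304
prefactor² = (2J+1)×Δ×N² = 96/5
  k=0: +1/(0!×1!×1!×1!×3!×1!) = 1/6
  k=1: −1/(1!×0!×0!×0!×4!×2!) = -1/48
Σ = 7/48  ⇒  CG² = 96/5×(7/48)² = 49/120
CG = +√(49/120) = +0.639010

+0.639010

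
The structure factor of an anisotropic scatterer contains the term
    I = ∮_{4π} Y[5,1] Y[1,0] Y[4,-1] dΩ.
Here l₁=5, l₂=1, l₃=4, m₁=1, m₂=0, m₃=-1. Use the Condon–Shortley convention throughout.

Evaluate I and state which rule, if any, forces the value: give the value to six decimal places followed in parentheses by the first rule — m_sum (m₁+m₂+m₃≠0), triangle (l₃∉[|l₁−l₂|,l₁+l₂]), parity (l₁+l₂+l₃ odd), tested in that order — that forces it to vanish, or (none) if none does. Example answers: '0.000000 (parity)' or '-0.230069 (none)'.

-0.240571 (none)

Rules hold: Σm=0, L=10 even, 4≤4≤6.
N = 11·3·9 = 297
Δ = 2!·8!·0!/11! = 1/495
Racah Σ t=1..1: t=1:−1/576 = -1/576
⇒ 3j(5 1 4; 0 0 0)² = 5/99, sgn -1
Racah Σ t=1..1: t=1:−1/720 = -1/720
⇒ 3j(5 1 4; 1 0 -1)² = 8/165, sgn +1
4πI² = N·(3j₀)²·(3jₘ)² = 8/11
I = -1·√(0.727273/4π) = -0.24057125
No selection rule forces the value: the integral is nonzero (none).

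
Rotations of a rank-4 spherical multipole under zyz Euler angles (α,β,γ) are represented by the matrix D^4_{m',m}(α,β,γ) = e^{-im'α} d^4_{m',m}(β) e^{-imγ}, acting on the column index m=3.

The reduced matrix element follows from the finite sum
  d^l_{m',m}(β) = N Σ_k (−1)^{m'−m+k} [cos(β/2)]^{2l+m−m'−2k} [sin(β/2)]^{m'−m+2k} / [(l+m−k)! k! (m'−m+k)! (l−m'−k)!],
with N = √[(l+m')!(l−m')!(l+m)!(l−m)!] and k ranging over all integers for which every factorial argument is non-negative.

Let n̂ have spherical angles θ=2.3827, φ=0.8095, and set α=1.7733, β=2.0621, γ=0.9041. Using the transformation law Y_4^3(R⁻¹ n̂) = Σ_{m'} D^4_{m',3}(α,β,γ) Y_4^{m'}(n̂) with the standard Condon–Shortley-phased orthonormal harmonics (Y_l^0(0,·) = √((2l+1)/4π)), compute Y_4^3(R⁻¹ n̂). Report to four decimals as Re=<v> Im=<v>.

Need the full column D^4_{m',3} for m'=−4..4 at α=1.7733, β=2.0621, γ=0.9041.
cos(β/2)=0.513918, sin(β/2)=0.857839
d^4_{-4,3}: single k=7 term ⇒ +0.496913;  D = -0.161721-0.469860i
d^4_{-3,3}: k∈[6..7] ⇒ +0.736752 -0.293256 = +0.443496;  D = -0.381753+0.225728i
d^4_{-2,3}: k∈[5..6] ⇒ +0.707778 -0.657353 = +0.050424;  D = +0.033870+0.037356i
d^4_{-1,3}: k∈[4..5] ⇒ +0.499711 -0.835398 = -0.335687;  D = -0.198255+0.270889i
d^4_{0,3}: k∈[3..4] ⇒ +0.267764 -0.746063 = -0.478299;  D = +0.434898+0.199081i
d^4_{1,3}: k∈[2..3] ⇒ +0.107609 -0.499711 = -0.392103;  D = +0.088164-0.382062i
d^4_{2,3}: k∈[1..2] ⇒ +0.030390 -0.254023 = -0.223633;  D = -0.223567-0.005430i
d^4_{3,3}: k∈[0..1] ⇒ +0.004866 -0.094902 = -0.090036;  D = +0.015961+0.088610i
d^4_{4,3}: single k=0 term ⇒ -0.022973;  D = +0.021328-0.008536i
Y_4^{m'}(θ=2.3827,φ=0.8095) and Σ D·Y over m':
  (-0.1617-0.4699i)·(-0.0988+0.0096i)  (-0.3818+0.2257i)·(+0.2238+0.1936i)  (+0.0339+0.0374i)·(-0.0205-0.4249i)  (-0.1983+0.2709i)·(-0.1117+0.1172i)  (+0.4349+0.1991i)·(-0.3272+0.0000i)  (+0.0882-0.3821i)·(+0.1117+0.1172i)  (-0.2236-0.0054i)·(-0.0205+0.4249i)  (+0.0160+0.0886i)·(-0.2238+0.1936i)  (+0.0213-0.0085i)·(-0.0988-0.0096i)
Y_4^3(R⁻¹ n̂) = -0.206800-0.255633i

Re=-0.2068 Im=-0.2556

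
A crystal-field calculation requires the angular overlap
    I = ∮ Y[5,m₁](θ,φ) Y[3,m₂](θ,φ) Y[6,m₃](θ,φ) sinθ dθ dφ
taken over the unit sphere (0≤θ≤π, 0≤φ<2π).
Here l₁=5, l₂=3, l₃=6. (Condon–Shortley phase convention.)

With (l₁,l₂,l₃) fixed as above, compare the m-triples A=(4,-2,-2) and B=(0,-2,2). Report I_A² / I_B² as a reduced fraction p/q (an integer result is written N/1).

Same 5,3,6: normalisation and zero-m 3j drop out of the ratio.
A: Δ: 2! 8! 4! / 15! → 1/675675; sum: t=0:+1/60480 t=1:−1/967680 = 1/64512; 3j²(5 3 6; 4 -2 -2) = Δ·Π!·Σ² = 15/1001  (sign +1)
B: Δ: 2! 8! 4! / 15! → 1/675675; sum: t=0:+1/8640 t=1:−1/13824 = 1/23040; 3j²(5 3 6; 0 -2 2) = Δ·Π!·Σ² = 2/429  (sign +1)
I_A²/I_B² = (15/1001)/(2/429) = 45/14

45/14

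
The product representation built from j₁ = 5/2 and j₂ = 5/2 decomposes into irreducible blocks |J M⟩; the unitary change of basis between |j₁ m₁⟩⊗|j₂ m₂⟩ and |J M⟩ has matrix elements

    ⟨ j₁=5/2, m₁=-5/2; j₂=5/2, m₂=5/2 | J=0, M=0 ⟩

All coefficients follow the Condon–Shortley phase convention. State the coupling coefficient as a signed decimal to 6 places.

-0.408248

j₁+j₂−J=5  J+j₁−j₂=0  J−j₁+j₂=0  j₁+j₂+J+1=6
(j₁±m₁, j₂±m₂, J±M) = (0,5,5,0,0,0)
P² = 2400
sum k=5..5:
  [5] −1/120 = -1/120
S = -1/120
C² = P²·S² = 1/6 ; C = -0.408248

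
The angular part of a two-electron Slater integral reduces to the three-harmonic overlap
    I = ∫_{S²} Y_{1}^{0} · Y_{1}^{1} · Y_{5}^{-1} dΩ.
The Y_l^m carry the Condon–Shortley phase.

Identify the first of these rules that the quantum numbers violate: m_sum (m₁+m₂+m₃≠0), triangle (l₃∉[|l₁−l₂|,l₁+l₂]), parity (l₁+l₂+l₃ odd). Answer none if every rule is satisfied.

triangle

Σmᵢ = 0  ✓
l₃∈[|l₁−l₂|,l₁+l₂]=[0,2] required, l₃=5 fails  ✗
Σlᵢ = 7 ⇒ odd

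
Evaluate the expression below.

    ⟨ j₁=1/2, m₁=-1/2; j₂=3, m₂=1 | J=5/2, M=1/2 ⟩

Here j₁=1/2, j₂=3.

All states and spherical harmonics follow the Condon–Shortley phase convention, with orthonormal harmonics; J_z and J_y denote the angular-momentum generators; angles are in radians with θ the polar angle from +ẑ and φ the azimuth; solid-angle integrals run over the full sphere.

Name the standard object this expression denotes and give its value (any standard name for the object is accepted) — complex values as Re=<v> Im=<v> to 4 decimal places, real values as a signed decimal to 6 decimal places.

This is a Clebsch–Gordan (vector-coupling) coefficient.
j₁+j₂−J=1  J+j₁−j₂=0  J−j₁+j₂=5  j₁+j₂+J+1=7
(j₁±m₁, j₂±m₂, J±M) = (0,1,4,2,3,2)
P² = 576/7
sum k=1..1:
  [1] −1/12 = -1/12
S = -1/12
C² = P²·S² = 4/7 ; C = -0.755929

Clebsch–Gordan coefficient, −√(4/7) ≈ -0.755929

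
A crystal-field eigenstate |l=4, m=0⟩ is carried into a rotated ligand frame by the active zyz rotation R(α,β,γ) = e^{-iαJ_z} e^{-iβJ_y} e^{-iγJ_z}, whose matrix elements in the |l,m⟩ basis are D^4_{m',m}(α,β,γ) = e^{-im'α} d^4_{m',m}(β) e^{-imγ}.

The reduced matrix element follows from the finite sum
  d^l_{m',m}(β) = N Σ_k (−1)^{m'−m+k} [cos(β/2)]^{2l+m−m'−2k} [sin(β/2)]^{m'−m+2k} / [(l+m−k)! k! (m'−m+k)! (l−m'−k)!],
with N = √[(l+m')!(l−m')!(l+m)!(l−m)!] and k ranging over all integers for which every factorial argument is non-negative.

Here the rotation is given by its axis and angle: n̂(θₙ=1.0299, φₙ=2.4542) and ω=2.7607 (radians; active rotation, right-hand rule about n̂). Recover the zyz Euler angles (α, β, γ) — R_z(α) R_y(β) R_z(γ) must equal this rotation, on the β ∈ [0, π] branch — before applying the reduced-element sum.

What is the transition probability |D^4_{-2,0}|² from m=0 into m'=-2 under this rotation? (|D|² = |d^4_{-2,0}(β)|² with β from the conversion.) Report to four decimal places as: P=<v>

P=0.0051

Axis–angle → zyz. n̂ = (sinθₙcosφₙ, sinθₙsinφₙ, cosθₙ) = (-0.662569, +0.543944, +0.514905), ω = 2.7607.
R = I cosω + sinω [n̂]ₓ + (1−cosω) n̂n̂ᵀ gives
  R = [-0.081799, -0.886388, -0.455659; -0.503557, -0.357787, +0.786396; -0.860081, +0.293777, -0.417081]
β = atan2(√(R₁₃²+R₂₃²), R₃₃) = 2.001027; α = atan2(R₂₃, R₁₃) mod 2π = 2.095951; γ = atan2(R₃₂, −R₃₁) mod 2π = 0.329144
First d^4_{-2,0}(β=2.0010), then the phase factors e^{-i(-2)α} and e^{-i(0)γ}:
c=cos(2.001027/2)=0.539870, s=sin(2.001027/2)=0.841748; N=√[2·720·24·24]=910.735966
Admissible k: 2..4 (factorial args all ≥0)
  k=2: (−1)^0·910.7360/(96)·0.5399^6·0.8417^2 = +0.166426
  k=3: (−1)^1·910.7360/(36)·0.5399^4·0.8417^4 = -1.078888
  k=4: (−1)^2·910.7360/(96)·0.5399^2·0.8417^6 = +0.983543
d^4_{-2,0}(2.0010) = +0.166426 -1.078888 +0.983543 = +0.071082
|D^4_{-2,0}|² = |d^4_{-2,0}(β)|² = (+0.071082)² = 0.005053 (the z-rotation phases have unit modulus)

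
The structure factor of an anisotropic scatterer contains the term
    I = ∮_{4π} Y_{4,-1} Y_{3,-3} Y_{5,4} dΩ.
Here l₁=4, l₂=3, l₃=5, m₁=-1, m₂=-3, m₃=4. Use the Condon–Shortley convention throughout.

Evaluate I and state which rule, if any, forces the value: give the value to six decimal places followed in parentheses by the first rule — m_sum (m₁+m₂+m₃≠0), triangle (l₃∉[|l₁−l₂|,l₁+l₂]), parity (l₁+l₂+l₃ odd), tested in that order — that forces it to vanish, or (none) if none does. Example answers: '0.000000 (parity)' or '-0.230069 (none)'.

Rules hold: Σm=0, L=12 even, 1≤5≤7.
N = 9·7·11 = 693
Δ = 2!·6!·4!/13! = 1/180180
Racah Σ t=0..2: t=0:+1/576 t=1:−1/144 t=2:+1/576 = -1/288
⇒ 3j(4 3 5; 0 0 0)² = 20/1001, sgn +1
Racah Σ t=0..0: t=0:+1/5760 = 1/5760
⇒ 3j(4 3 5; -1 -3 4)² = 9/286, sgn -1
4πI² = N·(3j₀)²·(3jₘ)² = 810/1859
I = -1·√(0.435718/4π) = -0.18620781
No selection rule forces the value: the integral is nonzero (none).

-0.186208 (none)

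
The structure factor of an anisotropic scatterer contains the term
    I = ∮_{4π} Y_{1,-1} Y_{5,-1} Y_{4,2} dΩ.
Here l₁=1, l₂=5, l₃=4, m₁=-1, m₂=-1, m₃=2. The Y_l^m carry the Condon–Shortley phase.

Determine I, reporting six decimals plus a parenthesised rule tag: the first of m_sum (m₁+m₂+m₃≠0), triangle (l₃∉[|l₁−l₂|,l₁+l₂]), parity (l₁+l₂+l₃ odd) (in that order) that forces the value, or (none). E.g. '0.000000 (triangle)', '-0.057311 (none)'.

Checks pass: Σm=0; 10 even; l₃=4∈[4,6].
(2·1+1)(2·5+1)(2·4+1) = 297
Δ: 2! 0! 8! / 11! → 1/495
sum: t=1:−1/576 = -1/576
3j²(1 5 4; 0 0 0) = Δ·Π!·Σ² = 5/99  (sign -1)
sum: t=2:+1/2880 = 1/2880
3j²(1 5 4; -1 -1 2) = Δ·Π!·Σ² = 2/165  (sign +1)
combine: 4πI² = 297·5/99·2/165 = 2/11
take √, sign -1: I = -0.12028562
No selection rule forces the value: the integral is nonzero (none).

-0.120286 (none)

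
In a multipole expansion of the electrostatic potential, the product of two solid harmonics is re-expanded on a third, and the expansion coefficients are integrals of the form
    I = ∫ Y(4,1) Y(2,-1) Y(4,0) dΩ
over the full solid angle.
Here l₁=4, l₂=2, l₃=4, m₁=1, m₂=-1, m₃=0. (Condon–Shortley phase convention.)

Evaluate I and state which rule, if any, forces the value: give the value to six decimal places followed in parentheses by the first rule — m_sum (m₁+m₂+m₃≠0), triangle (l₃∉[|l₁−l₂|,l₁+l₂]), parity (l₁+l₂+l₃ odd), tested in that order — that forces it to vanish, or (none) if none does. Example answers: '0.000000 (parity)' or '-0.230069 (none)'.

Rules hold: Σm=0, L=10 even, 2≤4≤6.
N = 9·5·9 = 405
Δ = 2!·6!·2!/11! = 1/13860
Racah Σ t=0..2: t=0:+1/192 t=1:−1/36 t=2:+1/192 = -5/288
⇒ 3j(4 2 4; 0 0 0)² = 20/693, sgn -1
Racah Σ t=0..1: t=0:+1/72 t=1:−1/96 = 1/288
⇒ 3j(4 2 4; 1 -1 0)² = 1/462, sgn +1
4πI² = N·(3j₀)²·(3jₘ)² = 150/5929
I = -1·√(0.0252994/4π) = -0.04486937
No selection rule forces the value: the integral is nonzero (none).

-0.044869 (none)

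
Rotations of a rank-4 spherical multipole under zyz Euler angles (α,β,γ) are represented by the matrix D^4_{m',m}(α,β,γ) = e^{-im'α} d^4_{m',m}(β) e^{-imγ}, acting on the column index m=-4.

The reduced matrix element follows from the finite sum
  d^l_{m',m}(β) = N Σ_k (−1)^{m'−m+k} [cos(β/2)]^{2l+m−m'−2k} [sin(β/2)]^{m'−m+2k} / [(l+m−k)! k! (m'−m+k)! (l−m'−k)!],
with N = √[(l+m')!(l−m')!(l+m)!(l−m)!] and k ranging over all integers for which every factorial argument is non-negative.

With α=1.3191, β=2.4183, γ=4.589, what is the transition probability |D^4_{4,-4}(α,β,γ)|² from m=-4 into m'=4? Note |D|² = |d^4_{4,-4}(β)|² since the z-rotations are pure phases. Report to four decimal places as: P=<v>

Split into d^4_{4,-4}(β=2.4183) × two z-phases.
Half-angle: c=0.353815, s=0.935316. N=√(40320·1·1·40320)=40320.000000
k∈{0} keeps every argument non-negative
  k=0: (−1)^8·40320.0000/(40320)·0.3538^0·0.9353^8 = +0.585687
d^4_{4,-4}(2.4183) = +0.585687
|D^4_{4,-4}|² = |d^4_{4,-4}(β)|² = (+0.585687)² = 0.343029 (the z-rotation phases have unit modulus)

P=0.3430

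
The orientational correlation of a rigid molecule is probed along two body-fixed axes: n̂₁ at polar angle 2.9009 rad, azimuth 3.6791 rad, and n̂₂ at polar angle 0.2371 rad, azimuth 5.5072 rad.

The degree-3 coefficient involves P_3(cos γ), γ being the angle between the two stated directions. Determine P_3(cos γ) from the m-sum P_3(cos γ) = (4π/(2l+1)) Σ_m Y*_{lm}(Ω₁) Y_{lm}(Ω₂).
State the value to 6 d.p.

-0.762396

Term-by-term m-sum for l=3 (normalisation 4π/7 = 1.795196):
  m=-3: (0.00024 - 0.00565j) × (-0.00371 + 0.00393j) = 0.00002 + 0.00002j  (running Σ = 0.00002 + 0.00002j)
  m=-2: (-0.02683 - 0.04961j) × (0.00103 + 0.05480j) = 0.00269 - 0.00152j  (running Σ = 0.00271 - 0.00150j)
  m=-1: (-0.24590 - 0.14657j) × (0.20177 + 0.19801j) = -0.02059 - 0.07826j  (running Σ = -0.01788 - 0.07976j)
  m=0: (-0.62187 + 0.00000j) × (0.62541 + 0.00000j) = -0.38892 + 0.00000j  (running Σ = -0.40681 - 0.07976j)
  m=1: (0.24590 - 0.14657j) × (-0.20177 + 0.19801j) = -0.02059 + 0.07826j  (running Σ = -0.42740 - 0.00150j)
  m=2: (-0.02683 + 0.04961j) × (0.00103 - 0.05480j) = 0.00269 + 0.00152j  (running Σ = -0.42471 + 0.00002j)
  m=3: (-0.00024 - 0.00565j) × (0.00371 + 0.00393j) = 0.00002 - 0.00002j  (running Σ = -0.42469 + 0.00000j)
Σ over m = -0.42469 + 0.00000j; ×(4π/7) → -0.76240 + 0.00000j. Real part: -0.762396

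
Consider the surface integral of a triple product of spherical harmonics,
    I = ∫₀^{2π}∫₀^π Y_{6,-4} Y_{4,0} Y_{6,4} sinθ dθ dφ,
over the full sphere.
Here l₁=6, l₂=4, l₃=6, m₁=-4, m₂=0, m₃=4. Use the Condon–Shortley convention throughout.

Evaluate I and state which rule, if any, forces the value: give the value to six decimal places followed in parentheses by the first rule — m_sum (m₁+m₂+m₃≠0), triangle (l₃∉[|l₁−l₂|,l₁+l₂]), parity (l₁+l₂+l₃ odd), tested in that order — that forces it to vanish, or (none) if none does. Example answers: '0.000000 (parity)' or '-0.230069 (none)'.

-0.144819 (none)

m-sum 0 ✓  L=16 even ✓  2≤6≤10 ✓
Π(2lᵢ+1) = 13×9×13 = 1521
triangle coeff Δ(6,4,6) = 1/15315300
Σ_t [0,4]: t=0:+1/829440 t=1:−1/25920 t=2:+1/9216 t=3:−1/25920 t=4:+1/829440 = 7/207360
(3j)²=28/2431 [(6 4 6; 0 0 0)], sign=+1
Σ_t [2,4]: t=2:+1/645120 t=3:−1/181440 t=4:+1/829440 = -1/362880
(3j)²=256/17017 [(6 4 6; -4 0 4)], sign=-1
⇒ 4πI² = 9216/34969
I = (-1)√(9216/34969/(4π)) = -0.14481872
No selection rule forces the value: the integral is nonzero (none).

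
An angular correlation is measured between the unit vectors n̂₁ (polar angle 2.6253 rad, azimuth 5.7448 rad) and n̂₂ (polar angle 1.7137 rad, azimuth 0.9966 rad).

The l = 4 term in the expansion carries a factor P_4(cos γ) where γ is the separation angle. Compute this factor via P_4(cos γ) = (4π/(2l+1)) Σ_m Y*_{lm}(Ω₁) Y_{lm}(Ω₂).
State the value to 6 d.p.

Summing Y*_{l m}(θ₁,φ₁)·Y_{l m}(θ₂,φ₂) over m ∈ [−4, 4]; prefactor 4π/(2·4+1) = 1.396263:
  [-4]  conj(Y_{4,-4})(Ω₁) = -0.01446 - 0.02194j ; Y_{4,-4}(Ω₂) = -0.28199 + 0.31766j ; Δ = 0.01105 + 0.00159j
  [-3]  conj(Y_{4,-3})(Ω₁) = 0.00581 + 0.13083j ; Y_{4,-3}(Ω₂) = 0.17088 + 0.02614j ; Δ = -0.00243 + 0.02251j
  [-2]  conj(Y_{4,-2})(Ω₁) = 0.16599 - 0.30821j ; Y_{4,-2}(Ω₂) = 0.11528 + 0.25649j ; Δ = 0.09819 + 0.00704j
  [-1]  conj(Y_{4,-1})(Ω₁) = -0.40003 + 0.23891j ; Y_{4,-1}(Ω₂) = 0.10353 - 0.16003j ; Δ = -0.00318 + 0.08875j
  [+0]  conj(Y_{4,0})(Ω₁) = 0.03498 + 0.00000j ; Y_{4,0}(Ω₂) = 0.25451 + 0.00000j ; Δ = 0.00890 + 0.00000j
  [+1]  conj(Y_{4,1})(Ω₁) = 0.40003 + 0.23891j ; Y_{4,1}(Ω₂) = -0.10353 - 0.16003j ; Δ = -0.00318 - 0.08875j
  [+2]  conj(Y_{4,2})(Ω₁) = 0.16599 + 0.30821j ; Y_{4,2}(Ω₂) = 0.11528 - 0.25649j ; Δ = 0.09819 - 0.00704j
  [+3]  conj(Y_{4,3})(Ω₁) = -0.00581 + 0.13083j ; Y_{4,3}(Ω₂) = -0.17088 + 0.02614j ; Δ = -0.00243 - 0.02251j
  [+4]  conj(Y_{4,4})(Ω₁) = -0.01446 + 0.02194j ; Y_{4,4}(Ω₂) = -0.28199 - 0.31766j ; Δ = 0.01105 - 0.00159j
Total Σ_m = 0.21616 + 0.00000j. Multiply by 1.396263: 0.30182 + 0.00000j. P_4(cos γ) = 0.301823

0.301823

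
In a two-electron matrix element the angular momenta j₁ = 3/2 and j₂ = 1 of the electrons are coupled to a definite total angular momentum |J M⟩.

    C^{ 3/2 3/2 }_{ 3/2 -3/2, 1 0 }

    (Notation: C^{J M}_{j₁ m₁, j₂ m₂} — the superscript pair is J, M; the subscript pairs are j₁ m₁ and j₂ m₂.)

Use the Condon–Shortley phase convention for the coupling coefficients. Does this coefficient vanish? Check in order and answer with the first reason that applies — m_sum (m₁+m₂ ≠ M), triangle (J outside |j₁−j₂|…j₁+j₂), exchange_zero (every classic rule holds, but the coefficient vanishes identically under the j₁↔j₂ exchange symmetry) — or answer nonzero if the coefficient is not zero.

m-sum: m₁+m₂ = -3/2+0 = -3/2, M = 3/2  ✗ ⇒ coefficient is 0

m_sum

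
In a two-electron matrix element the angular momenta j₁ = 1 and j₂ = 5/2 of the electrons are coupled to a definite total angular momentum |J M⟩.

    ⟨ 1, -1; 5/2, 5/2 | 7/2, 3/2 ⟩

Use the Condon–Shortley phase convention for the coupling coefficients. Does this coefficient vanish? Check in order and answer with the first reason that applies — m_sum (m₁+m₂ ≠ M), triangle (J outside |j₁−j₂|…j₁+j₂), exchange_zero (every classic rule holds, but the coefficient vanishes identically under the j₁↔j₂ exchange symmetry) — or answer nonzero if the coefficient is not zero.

m-sum: m₁+m₂ = -1+5/2 = 3/2, M = 3/2  ✓
triangle: |j₁−j₂| = 3/2 ≤ J = 7/2 ≤ j₁+j₂ = 7/2  ✓
exchange: j₁≠j₂ or m₁≠m₂ — the exchange symmetry imposes no constraint here
value check: CG = +√(1/21) = +0.218218 ≠ 0

nonzero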